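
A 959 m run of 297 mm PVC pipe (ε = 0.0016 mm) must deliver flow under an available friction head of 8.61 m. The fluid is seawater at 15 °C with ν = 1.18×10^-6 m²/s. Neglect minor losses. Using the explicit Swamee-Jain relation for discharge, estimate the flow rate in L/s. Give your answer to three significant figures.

Q ≈ 138 L/s

Swamee-Jain (Type II): Q = -0.965·√(gD⁵h_f/L)·ln[ε/(3.7D) + √(3.17ν²L/(gD³h_f))]
√(gD⁵h_f/L) = √(9.81·0.297⁵·8.61/959) = 0.01427
ε/(3.7D) = 1.46×10^-6; √(3.17ν²L/(gD³h_f)) = 4.37×10^-5
Q = -0.965·0.01427·ln(4.519×10^-5) = 0.1377 m³/s
Check: V = 1.99 m/s, Re = 5.00×10^5, f = 0.01318, h_f = 8.57 m ≈ 8.61 m ✓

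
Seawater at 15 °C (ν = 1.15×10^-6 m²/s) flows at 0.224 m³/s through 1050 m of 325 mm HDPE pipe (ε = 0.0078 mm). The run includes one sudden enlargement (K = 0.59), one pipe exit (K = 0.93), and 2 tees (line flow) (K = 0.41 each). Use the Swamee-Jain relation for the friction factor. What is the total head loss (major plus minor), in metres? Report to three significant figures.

H_L ≈ 16.0 m

V = 4Q/(πD²) = 2.700 m/s; V²/2g = 0.3716 m
Re = 7.63×10^5, ε/D = 2.40×10^-5 → f = 0.01264 (Swamee-Jain)
Major: h_f = f(L/D)·V²/2g = 0.01264·3231·0.3716 = 15.17 m
Minor: ΣK = 2.34; h_m = ΣK·V²/2g = 0.8696 m
Total H_L = 15.17 + 0.8696 = 16.04 m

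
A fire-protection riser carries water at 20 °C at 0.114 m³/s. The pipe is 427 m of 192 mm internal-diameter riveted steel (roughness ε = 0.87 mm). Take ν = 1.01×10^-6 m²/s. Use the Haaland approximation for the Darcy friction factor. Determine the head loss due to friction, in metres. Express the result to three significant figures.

V = 4Q/(πD²) = 4·0.114/(π·0.192²) = 3.937 m/s
Re = VD/ν = 3.937·0.192/1.01×10^-6 = 7.49×10^5 → turbulent
ε/D = 0.87/192 = 0.00453
Haaland: f = 0.02967
h_f = f(L/D)V²/(2g) = 0.02967·(427/0.192)·3.937²/(2·9.81) = 52.13 m

h_f ≈ 52.1 m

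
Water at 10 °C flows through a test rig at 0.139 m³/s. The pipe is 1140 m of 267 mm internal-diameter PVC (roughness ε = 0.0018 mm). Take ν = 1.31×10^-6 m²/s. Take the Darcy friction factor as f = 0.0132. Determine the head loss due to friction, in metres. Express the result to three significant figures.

V = 4Q/(πD²) = 4·0.139/(π·0.267²) = 2.483 m/s
h_f = f(L/D)V²/(2g) = 0.01320·(1140/0.267)·2.483²/(2·9.81) = 17.70 m

h_f ≈ 17.7 m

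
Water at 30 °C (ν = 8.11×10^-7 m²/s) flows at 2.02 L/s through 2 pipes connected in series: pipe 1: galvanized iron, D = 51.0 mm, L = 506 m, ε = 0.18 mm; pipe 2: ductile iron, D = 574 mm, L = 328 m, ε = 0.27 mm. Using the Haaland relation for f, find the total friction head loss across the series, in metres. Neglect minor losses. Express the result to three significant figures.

Pipe 1: V = 0.9888 m/s, Re = 6.22×10^4, ε/D = 0.00353, f = 0.02912, h_1 = f(L/D)V²/2g = 14.40 m
Pipe 2: V = 0.007806 m/s, Re = 5520, ε/D = 4.70×10^-4, f = 0.03702, h_2 = f(L/D)V²/2g = 6.571×10^-5 m
Series → Q common, losses add: H = Σh = 14.40 m

H ≈ 14.4 m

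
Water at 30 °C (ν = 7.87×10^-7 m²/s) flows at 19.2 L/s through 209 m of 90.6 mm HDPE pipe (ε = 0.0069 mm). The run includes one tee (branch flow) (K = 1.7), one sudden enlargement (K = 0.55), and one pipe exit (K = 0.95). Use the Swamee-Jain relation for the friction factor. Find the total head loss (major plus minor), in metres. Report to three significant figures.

H_L ≈ 17.0 m

V = 4Q/(πD²) = 2.978 m/s; V²/2g = 0.4521 m
Re = 3.43×10^5, ε/D = 7.62×10^-5 → f = 0.01491 (Swamee-Jain)
Major: h_f = f(L/D)·V²/2g = 0.01491·2307·0.4521 = 15.55 m
Minor: ΣK = 3.20; h_m = ΣK·V²/2g = 1.447 m
Total H_L = 15.55 + 1.447 = 17.00 m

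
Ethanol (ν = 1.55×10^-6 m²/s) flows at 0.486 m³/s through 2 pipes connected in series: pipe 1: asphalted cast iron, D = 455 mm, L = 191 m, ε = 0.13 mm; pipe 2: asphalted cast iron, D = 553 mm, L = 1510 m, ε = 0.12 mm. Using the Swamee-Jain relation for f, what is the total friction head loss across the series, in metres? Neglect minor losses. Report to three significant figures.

Pipe 1: V = 2.989 m/s, Re = 8.77×10^5, ε/D = 2.86×10^-4, f = 0.01572, h_1 = f(L/D)V²/2g = 3.005 m
Pipe 2: V = 2.023 m/s, Re = 7.22×10^5, ε/D = 2.17×10^-4, f = 0.01525, h_2 = f(L/D)V²/2g = 8.688 m
Series → Q common, losses add: H = Σh = 11.69 m

H ≈ 11.7 m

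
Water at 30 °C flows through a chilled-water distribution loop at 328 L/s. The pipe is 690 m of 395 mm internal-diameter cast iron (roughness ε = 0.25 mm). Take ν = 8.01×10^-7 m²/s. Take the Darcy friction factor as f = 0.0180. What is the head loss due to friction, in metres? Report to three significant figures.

h_f ≈ 11.5 m

V = 4Q/(πD²) = 4·0.328/(π·0.395²) = 2.677 m/s
h_f = f(L/D)V²/(2g) = 0.01800·(690/0.395)·2.677²/(2·9.81) = 11.48 m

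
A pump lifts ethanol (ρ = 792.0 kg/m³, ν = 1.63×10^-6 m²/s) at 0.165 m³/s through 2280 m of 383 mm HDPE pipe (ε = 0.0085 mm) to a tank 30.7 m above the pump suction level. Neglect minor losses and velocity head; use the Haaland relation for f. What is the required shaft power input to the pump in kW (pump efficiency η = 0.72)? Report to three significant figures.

V = 4Q/(πD²) = 1.432 m/s; Re = 3.37×10^5; ε/D = 2.22×10^-5; f = 0.01424
h_f = f(L/D)V²/2g = 8.862 m
Total head H = z + h_f = 30.7 + 8.862 = 39.56 m
P_hyd = ρgQH = 792.0·9.81·0.165·39.56 = 50.72 kW
P_shaft = P_hyd/η = 50.72/0.72 = 70.44 kW

P_shaft ≈ 70.4 kW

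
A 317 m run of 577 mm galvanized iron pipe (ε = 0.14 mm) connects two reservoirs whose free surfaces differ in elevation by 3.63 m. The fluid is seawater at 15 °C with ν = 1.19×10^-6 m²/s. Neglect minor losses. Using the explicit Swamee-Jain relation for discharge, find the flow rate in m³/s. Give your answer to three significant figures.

Q ≈ 0.772 m³/s

Swamee-Jain (Type II): Q = -0.965·√(gD⁵h_f/L)·ln[ε/(3.7D) + √(3.17ν²L/(gD³h_f))]
√(gD⁵h_f/L) = √(9.81·0.577⁵·3.63/317) = 0.08476
ε/(3.7D) = 6.56×10^-5; √(3.17ν²L/(gD³h_f)) = 1.44×10^-5
Q = -0.965·0.08476·ln(8.000×10^-5) = 0.7716 m³/s
Check: V = 2.95 m/s, Re = 1.43×10^6, f = 0.01498, h_f = 3.65 m ≈ 3.63 m ✓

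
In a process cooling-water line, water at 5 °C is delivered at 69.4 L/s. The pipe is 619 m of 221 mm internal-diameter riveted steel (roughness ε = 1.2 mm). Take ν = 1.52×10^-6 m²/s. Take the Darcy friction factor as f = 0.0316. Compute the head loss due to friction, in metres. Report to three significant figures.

V = 4Q/(πD²) = 4·0.0694/(π·0.221²) = 1.809 m/s
h_f = f(L/D)V²/(2g) = 0.03160·(619/0.221)·1.809²/(2·9.81) = 14.77 m

h_f ≈ 14.8 m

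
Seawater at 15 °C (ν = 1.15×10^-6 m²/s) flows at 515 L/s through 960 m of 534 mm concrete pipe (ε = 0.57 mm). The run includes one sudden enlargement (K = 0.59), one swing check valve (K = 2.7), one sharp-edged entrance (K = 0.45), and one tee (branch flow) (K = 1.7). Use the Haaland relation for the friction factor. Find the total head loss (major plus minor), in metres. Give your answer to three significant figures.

V = 4Q/(πD²) = 2.300 m/s; V²/2g = 0.2695 m
Re = 1.07×10^6, ε/D = 0.00107 → f = 0.02023 (Haaland)
Major: h_f = f(L/D)·V²/2g = 0.02023·1798·0.2695 = 9.801 m
Minor: ΣK = 5.44; h_m = ΣK·V²/2g = 1.466 m
Total H_L = 9.801 + 1.466 = 11.27 m

H_L ≈ 11.3 m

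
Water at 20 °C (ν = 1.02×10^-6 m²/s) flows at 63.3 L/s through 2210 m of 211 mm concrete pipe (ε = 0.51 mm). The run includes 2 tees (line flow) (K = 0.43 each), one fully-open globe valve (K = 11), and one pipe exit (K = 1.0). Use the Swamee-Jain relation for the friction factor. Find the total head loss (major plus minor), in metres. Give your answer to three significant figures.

V = 4Q/(πD²) = 1.810 m/s; V²/2g = 0.1670 m
Re = 3.74×10^5, ε/D = 0.00242 → f = 0.02520 (Swamee-Jain)
Major: h_f = f(L/D)·V²/2g = 0.02520·10474·0.1670 = 44.09 m
Minor: ΣK = 12.9; h_m = ΣK·V²/2g = 2.148 m
Total H_L = 44.09 + 2.148 = 46.24 m

H_L ≈ 46.2 m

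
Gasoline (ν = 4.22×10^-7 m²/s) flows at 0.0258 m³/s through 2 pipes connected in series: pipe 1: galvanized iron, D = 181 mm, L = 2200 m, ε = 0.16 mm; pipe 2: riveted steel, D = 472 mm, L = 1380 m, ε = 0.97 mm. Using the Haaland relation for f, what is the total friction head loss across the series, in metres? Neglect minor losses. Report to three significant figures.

Pipe 1: V = 1.003 m/s, Re = 4.30×10^5, ε/D = 8.84×10^-4, f = 0.01975, h_1 = f(L/D)V²/2g = 12.30 m
Pipe 2: V = 0.1475 m/s, Re = 1.65×10^5, ε/D = 0.00206, f = 0.02457, h_2 = f(L/D)V²/2g = 0.07959 m
Series → Q common, losses add: H = Σh = 12.38 m

H ≈ 12.4 m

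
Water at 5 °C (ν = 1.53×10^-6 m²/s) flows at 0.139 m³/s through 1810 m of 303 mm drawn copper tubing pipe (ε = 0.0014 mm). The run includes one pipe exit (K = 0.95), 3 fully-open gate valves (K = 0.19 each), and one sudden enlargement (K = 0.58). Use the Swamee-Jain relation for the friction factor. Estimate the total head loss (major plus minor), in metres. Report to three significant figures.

H_L ≈ 16.0 m

V = 4Q/(πD²) = 1.928 m/s; V²/2g = 0.1894 m
Re = 3.82×10^5, ε/D = 4.62×10^-6 → f = 0.01381 (Swamee-Jain)
Major: h_f = f(L/D)·V²/2g = 0.01381·5974·0.1894 = 15.62 m
Minor: ΣK = 2.10; h_m = ΣK·V²/2g = 0.3977 m
Total H_L = 15.62 + 0.3977 = 16.02 m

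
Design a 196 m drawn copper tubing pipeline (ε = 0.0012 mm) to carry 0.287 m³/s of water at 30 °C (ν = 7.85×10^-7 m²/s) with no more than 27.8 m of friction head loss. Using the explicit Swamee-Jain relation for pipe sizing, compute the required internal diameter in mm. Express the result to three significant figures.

D ≈ 220 mm

Swamee-Jain (Type III): D = 0.66·[ε^1.25·(LQ²/(gh_f))^4.75 + ν·Q^9.4·(L/(gh_f))^5.2]^0.04
LQ²/(gh_f) = 0.05920; L/(gh_f) = 0.7187
Term 1 = ε^1.25·(…)^4.75 = 5.85×10^-14; Term 2 = ν·Q^9.4·(…)^5.2 = 1.13×10^-12
D = 0.66·(5.85×10^-14 + 1.13×10^-12)^0.04 = 0.2201 m = 220 mm
Check: V = 7.55 m/s, Re = 2.12×10^6, f = 0.01049, h_f = 27.1 m ≈ 27.8 m ✓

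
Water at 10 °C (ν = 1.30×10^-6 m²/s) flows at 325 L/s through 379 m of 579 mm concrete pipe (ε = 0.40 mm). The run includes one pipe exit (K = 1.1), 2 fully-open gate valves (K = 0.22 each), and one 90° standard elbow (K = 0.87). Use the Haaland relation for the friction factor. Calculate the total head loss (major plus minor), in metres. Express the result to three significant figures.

V = 4Q/(πD²) = 1.234 m/s; V²/2g = 0.07766 m
Re = 5.50×10^5, ε/D = 6.91×10^-4 → f = 0.01863 (Haaland)
Major: h_f = f(L/D)·V²/2g = 0.01863·654.6·0.07766 = 0.9472 m
Minor: ΣK = 2.41; h_m = ΣK·V²/2g = 0.1872 m
Total H_L = 0.9472 + 0.1872 = 1.134 m

H_L ≈ 1.13 m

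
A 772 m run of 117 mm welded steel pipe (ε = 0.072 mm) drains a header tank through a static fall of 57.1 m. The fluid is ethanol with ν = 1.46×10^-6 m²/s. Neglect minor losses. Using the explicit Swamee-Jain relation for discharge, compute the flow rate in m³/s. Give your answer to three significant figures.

Swamee-Jain (Type II): Q = -0.965·√(gD⁵h_f/L)·ln[ε/(3.7D) + √(3.17ν²L/(gD³h_f))]
√(gD⁵h_f/L) = √(9.81·0.117⁵·57.1/772) = 0.003988
ε/(3.7D) = 1.66×10^-4; √(3.17ν²L/(gD³h_f)) = 7.63×10^-5
Q = -0.965·0.003988·ln(2.426×10^-4) = 0.03204 m³/s
Check: V = 2.98 m/s, Re = 2.39×10^5, f = 0.01925, h_f = 57.5 m ≈ 57.1 m ✓

Q ≈ 0.0320 m³/s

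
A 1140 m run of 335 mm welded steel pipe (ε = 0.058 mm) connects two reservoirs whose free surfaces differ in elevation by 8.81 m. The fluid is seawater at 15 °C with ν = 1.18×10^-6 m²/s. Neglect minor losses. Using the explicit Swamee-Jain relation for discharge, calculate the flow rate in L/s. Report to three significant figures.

Q ≈ 162 L/s

Swamee-Jain (Type II): Q = -0.965·√(gD⁵h_f/L)·ln[ε/(3.7D) + √(3.17ν²L/(gD³h_f))]
√(gD⁵h_f/L) = √(9.81·0.335⁵·8.81/1140) = 0.01788
ε/(3.7D) = 4.68×10^-5; √(3.17ν²L/(gD³h_f)) = 3.94×10^-5
Q = -0.965·0.01788·ln(8.615×10^-5) = 0.1615 m³/s
Check: V = 1.83 m/s, Re = 5.20×10^5, f = 0.01520, h_f = 8.85 m ≈ 8.81 m ✓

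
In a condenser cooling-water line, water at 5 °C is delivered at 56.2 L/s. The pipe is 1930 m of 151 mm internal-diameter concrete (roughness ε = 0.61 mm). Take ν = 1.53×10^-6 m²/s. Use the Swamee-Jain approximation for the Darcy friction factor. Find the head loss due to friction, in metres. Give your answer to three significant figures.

V = 4Q/(πD²) = 4·0.0562/(π·0.151²) = 3.138 m/s
Re = VD/ν = 3.138·0.151/1.53×10^-6 = 3.10×10^5 → turbulent
ε/D = 0.61/151 = 0.00404
Swamee-Jain: f = 0.02899
h_f = f(L/D)V²/(2g) = 0.02899·(1930/0.151)·3.138²/(2·9.81) = 186.0 m

h_f ≈ 186 m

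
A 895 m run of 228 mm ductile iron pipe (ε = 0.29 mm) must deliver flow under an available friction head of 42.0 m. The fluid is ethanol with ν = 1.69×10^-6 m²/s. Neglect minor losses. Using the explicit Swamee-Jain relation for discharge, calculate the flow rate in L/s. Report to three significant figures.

Q ≈ 128 L/s

Swamee-Jain (Type II): Q = -0.965·√(gD⁵h_f/L)·ln[ε/(3.7D) + √(3.17ν²L/(gD³h_f))]
√(gD⁵h_f/L) = √(9.81·0.228⁵·42.0/895) = 0.01684
ε/(3.7D) = 3.44×10^-4; √(3.17ν²L/(gD³h_f)) = 4.07×10^-5
Q = -0.965·0.01684·ln(3.845×10^-4) = 0.1278 m³/s
Check: V = 3.13 m/s, Re = 4.22×10^5, f = 0.02156, h_f = 42.3 m ≈ 42.0 m ✓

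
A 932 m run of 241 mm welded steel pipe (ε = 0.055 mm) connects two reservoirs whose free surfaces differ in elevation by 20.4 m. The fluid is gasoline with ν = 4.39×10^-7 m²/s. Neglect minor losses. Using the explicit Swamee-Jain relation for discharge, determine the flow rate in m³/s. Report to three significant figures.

Q ≈ 0.121 m³/s

Swamee-Jain (Type II): Q = -0.965·√(gD⁵h_f/L)·ln[ε/(3.7D) + √(3.17ν²L/(gD³h_f))]
√(gD⁵h_f/L) = √(9.81·0.241⁵·20.4/932) = 0.01321
ε/(3.7D) = 6.17×10^-5; √(3.17ν²L/(gD³h_f)) = 1.43×10^-5
Q = -0.965·0.01321·ln(7.594×10^-5) = 0.1209 m³/s
Check: V = 2.65 m/s, Re = 1.46×10^6, f = 0.01481, h_f = 20.5 m ≈ 20.4 m ✓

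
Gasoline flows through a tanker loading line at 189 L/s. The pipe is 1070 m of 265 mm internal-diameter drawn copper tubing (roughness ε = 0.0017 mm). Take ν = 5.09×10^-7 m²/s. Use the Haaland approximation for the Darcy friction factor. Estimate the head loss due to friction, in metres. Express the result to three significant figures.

V = 4Q/(πD²) = 4·0.189/(π·0.265²) = 3.427 m/s
Re = VD/ν = 3.427·0.265/5.09×10^-7 = 1.78×10^6 → turbulent
ε/D = 0.0017/265 = 6.42×10^-6
Haaland: f = 0.01070
h_f = f(L/D)V²/(2g) = 0.01070·(1070/0.265)·3.427²/(2·9.81) = 25.87 m

h_f ≈ 25.9 m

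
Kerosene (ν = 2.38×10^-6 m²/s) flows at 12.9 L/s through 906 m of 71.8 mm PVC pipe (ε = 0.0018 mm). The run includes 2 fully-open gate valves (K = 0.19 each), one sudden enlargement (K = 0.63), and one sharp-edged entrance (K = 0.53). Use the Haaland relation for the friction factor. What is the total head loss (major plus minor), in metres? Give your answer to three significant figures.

V = 4Q/(πD²) = 3.186 m/s; V²/2g = 0.5174 m
Re = 9.61×10^4, ε/D = 2.51×10^-5 → f = 0.01807 (Haaland)
Major: h_f = f(L/D)·V²/2g = 0.01807·12618·0.5174 = 118.0 m
Minor: ΣK = 1.54; h_m = ΣK·V²/2g = 0.7968 m
Total H_L = 118.0 + 0.7968 = 118.8 m

H_L ≈ 119 m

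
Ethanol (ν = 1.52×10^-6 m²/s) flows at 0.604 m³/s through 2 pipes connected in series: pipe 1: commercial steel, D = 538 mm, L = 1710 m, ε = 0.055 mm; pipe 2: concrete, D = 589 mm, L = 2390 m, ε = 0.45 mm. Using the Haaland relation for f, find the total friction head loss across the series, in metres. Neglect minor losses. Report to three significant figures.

Pipe 1: V = 2.657 m/s, Re = 9.40×10^5, ε/D = 1.02×10^-4, f = 0.01343, h_1 = f(L/D)V²/2g = 15.35 m
Pipe 2: V = 2.217 m/s, Re = 8.59×10^5, ε/D = 7.64×10^-4, f = 0.01882, h_2 = f(L/D)V²/2g = 19.13 m
Series → Q common, losses add: H = Σh = 34.48 m

H ≈ 34.5 m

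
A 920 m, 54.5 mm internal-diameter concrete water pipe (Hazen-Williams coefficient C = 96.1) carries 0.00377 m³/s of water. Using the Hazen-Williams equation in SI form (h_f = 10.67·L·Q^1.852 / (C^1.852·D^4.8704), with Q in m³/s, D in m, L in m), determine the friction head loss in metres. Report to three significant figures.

h_f = 10.67·920·0.00377^1.852 / (96.1^1.852·0.0545^4.8704) = 96.74 m

h_f ≈ 96.7 m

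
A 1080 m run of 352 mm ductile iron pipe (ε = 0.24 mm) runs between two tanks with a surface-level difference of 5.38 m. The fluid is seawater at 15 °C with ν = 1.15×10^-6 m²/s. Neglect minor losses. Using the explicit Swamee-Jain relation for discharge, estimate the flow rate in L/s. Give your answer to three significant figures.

Q ≈ 131 L/s

Swamee-Jain (Type II): Q = -0.965·√(gD⁵h_f/L)·ln[ε/(3.7D) + √(3.17ν²L/(gD³h_f))]
√(gD⁵h_f/L) = √(9.81·0.352⁵·5.38/1080) = 0.01625
ε/(3.7D) = 1.84×10^-4; √(3.17ν²L/(gD³h_f)) = 4.44×10^-5
Q = -0.965·0.01625·ln(2.286×10^-4) = 0.1315 m³/s
Check: V = 1.35 m/s, Re = 4.14×10^5, f = 0.01898, h_f = 5.42 m ≈ 5.38 m ✓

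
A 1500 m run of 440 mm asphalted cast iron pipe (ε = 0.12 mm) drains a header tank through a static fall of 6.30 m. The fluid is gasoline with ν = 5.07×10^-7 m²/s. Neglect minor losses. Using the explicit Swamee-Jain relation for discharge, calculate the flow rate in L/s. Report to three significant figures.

Q ≈ 235 L/s

Swamee-Jain (Type II): Q = -0.965·√(gD⁵h_f/L)·ln[ε/(3.7D) + √(3.17ν²L/(gD³h_f))]
√(gD⁵h_f/L) = √(9.81·0.440⁵·6.30/1500) = 0.02607
ε/(3.7D) = 7.37×10^-5; √(3.17ν²L/(gD³h_f)) = 1.52×10^-5
Q = -0.965·0.02607·ln(8.895×10^-5) = 0.2346 m³/s
Check: V = 1.54 m/s, Re = 1.34×10^6, f = 0.01532, h_f = 6.34 m ≈ 6.30 m ✓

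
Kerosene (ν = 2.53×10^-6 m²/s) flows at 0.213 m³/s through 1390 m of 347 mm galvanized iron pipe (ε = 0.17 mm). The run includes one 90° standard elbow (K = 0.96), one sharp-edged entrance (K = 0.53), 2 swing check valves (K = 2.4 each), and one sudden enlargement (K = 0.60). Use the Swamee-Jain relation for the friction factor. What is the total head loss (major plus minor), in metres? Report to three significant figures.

V = 4Q/(πD²) = 2.252 m/s; V²/2g = 0.2586 m
Re = 3.09×10^5, ε/D = 4.90×10^-4 → f = 0.01823 (Swamee-Jain)
Major: h_f = f(L/D)·V²/2g = 0.01823·4006·0.2586 = 18.88 m
Minor: ΣK = 6.89; h_m = ΣK·V²/2g = 1.781 m
Total H_L = 18.88 + 1.781 = 20.67 m

H_L ≈ 20.7 m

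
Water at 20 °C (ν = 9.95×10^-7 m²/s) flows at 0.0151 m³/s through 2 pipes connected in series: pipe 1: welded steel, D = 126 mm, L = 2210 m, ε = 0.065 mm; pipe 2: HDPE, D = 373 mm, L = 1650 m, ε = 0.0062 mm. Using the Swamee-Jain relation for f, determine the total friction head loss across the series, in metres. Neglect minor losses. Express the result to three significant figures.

Pipe 1: V = 1.211 m/s, Re = 1.53×10^5, ε/D = 5.16×10^-4, f = 0.01951, h_1 = f(L/D)V²/2g = 25.57 m
Pipe 2: V = 0.1382 m/s, Re = 5.18×10^4, ε/D = 1.66×10^-5, f = 0.02067, h_2 = f(L/D)V²/2g = 0.08898 m
Series → Q common, losses add: H = Σh = 25.66 m

H ≈ 25.7 m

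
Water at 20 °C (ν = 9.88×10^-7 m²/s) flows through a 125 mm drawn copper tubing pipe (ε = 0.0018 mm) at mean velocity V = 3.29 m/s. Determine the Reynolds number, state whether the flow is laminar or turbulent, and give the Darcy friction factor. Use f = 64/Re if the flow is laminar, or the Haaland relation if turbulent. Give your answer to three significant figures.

Re ≈ 4.16×10^5; turbulent; f ≈ 0.0136

Re = VD/ν = 3.290·0.125/9.88×10^-7 = 4.16×10^5
Re > 4000 → turbulent; ε/D = 1.44×10^-5
Haaland: f = 0.01365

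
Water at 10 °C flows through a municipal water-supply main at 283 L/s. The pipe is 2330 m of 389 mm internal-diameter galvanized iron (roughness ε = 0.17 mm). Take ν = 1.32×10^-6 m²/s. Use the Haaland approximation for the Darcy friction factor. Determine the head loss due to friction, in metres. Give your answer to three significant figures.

h_f ≈ 29.3 m

V = 4Q/(πD²) = 4·0.283/(π·0.389²) = 2.381 m/s
Re = VD/ν = 2.381·0.389/1.32×10^-6 = 7.02×10^5 → turbulent
ε/D = 0.17/389 = 4.37×10^-4
Haaland: f = 0.01692
h_f = f(L/D)V²/(2g) = 0.01692·(2330/0.389)·2.381²/(2·9.81) = 29.28 m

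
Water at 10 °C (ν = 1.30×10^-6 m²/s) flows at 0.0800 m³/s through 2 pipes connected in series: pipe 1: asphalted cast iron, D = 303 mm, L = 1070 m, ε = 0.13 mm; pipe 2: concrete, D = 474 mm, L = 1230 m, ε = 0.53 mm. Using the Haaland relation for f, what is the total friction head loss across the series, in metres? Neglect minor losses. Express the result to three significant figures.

Pipe 1: V = 1.109 m/s, Re = 2.59×10^5, ε/D = 4.29×10^-4, f = 0.01785, h_1 = f(L/D)V²/2g = 3.955 m
Pipe 2: V = 0.4534 m/s, Re = 1.65×10^5, ε/D = 0.00112, f = 0.02159, h_2 = f(L/D)V²/2g = 0.5870 m
Series → Q common, losses add: H = Σh = 4.542 m

H ≈ 4.54 m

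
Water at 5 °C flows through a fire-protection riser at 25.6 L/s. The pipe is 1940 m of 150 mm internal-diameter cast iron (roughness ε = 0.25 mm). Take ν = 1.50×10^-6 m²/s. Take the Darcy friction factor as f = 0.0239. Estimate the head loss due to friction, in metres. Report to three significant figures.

V = 4Q/(πD²) = 4·0.0256/(π·0.150²) = 1.449 m/s
h_f = f(L/D)V²/(2g) = 0.02390·(1940/0.150)·1.449²/(2·9.81) = 33.06 m

h_f ≈ 33.1 m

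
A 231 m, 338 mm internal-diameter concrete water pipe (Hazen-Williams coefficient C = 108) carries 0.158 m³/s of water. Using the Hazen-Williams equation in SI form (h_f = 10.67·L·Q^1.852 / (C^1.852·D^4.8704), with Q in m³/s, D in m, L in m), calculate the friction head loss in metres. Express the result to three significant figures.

h_f = 10.67·231·0.158^1.852 / (108^1.852·0.338^4.8704) = 2.730 m

h_f ≈ 2.73 m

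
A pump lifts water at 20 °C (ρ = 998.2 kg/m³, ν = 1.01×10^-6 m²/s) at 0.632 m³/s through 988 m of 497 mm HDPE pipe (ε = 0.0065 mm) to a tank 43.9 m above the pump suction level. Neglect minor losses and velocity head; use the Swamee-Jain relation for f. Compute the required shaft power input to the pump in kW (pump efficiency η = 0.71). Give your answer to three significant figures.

P_shaft ≈ 487 kW

V = 4Q/(πD²) = 3.258 m/s; Re = 1.60×10^6; ε/D = 1.31×10^-5; f = 0.01116
h_f = f(L/D)V²/2g = 12.00 m
Total head H = z + h_f = 43.9 + 12.00 = 55.90 m
P_hyd = ρgQH = 998.2·9.81·0.632·55.90 = 345.9 kW
P_shaft = P_hyd/η = 345.9/0.71 = 487.2 kW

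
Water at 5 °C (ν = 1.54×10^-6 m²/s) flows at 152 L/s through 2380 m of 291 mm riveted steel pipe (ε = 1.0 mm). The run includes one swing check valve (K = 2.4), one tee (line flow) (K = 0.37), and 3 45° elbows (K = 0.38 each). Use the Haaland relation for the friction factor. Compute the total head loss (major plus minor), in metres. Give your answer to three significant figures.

V = 4Q/(πD²) = 2.285 m/s; V²/2g = 0.2662 m
Re = 4.32×10^5, ε/D = 0.00344 → f = 0.02751 (Haaland)
Major: h_f = f(L/D)·V²/2g = 0.02751·8179·0.2662 = 59.89 m
Minor: ΣK = 3.91; h_m = ΣK·V²/2g = 1.041 m
Total H_L = 59.89 + 1.041 = 60.93 m

H_L ≈ 60.9 m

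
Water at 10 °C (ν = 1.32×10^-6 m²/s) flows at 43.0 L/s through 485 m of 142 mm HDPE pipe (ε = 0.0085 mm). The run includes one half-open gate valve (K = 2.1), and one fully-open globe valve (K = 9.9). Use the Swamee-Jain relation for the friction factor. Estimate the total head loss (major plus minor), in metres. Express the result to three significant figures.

H_L ≈ 23.9 m

V = 4Q/(πD²) = 2.715 m/s; V²/2g = 0.3758 m
Re = 2.92×10^5, ε/D = 5.99×10^-5 → f = 0.01510 (Swamee-Jain)
Major: h_f = f(L/D)·V²/2g = 0.01510·3415·0.3758 = 19.38 m
Minor: ΣK = 12.0; h_m = ΣK·V²/2g = 4.509 m
Total H_L = 19.38 + 4.509 = 23.89 m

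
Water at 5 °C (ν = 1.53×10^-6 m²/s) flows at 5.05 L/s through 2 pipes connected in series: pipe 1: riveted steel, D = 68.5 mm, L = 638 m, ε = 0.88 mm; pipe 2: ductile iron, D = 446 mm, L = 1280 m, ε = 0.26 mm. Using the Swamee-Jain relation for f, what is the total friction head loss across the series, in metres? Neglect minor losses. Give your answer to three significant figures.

H ≈ 37.9 m

Pipe 1: V = 1.370 m/s, Re = 6.14×10^4, ε/D = 0.0128, f = 0.04249, h_1 = f(L/D)V²/2g = 37.88 m
Pipe 2: V = 0.03232 m/s, Re = 9420, ε/D = 5.83×10^-4, f = 0.03246, h_2 = f(L/D)V²/2g = 0.004962 m
Series → Q common, losses add: H = Σh = 37.88 m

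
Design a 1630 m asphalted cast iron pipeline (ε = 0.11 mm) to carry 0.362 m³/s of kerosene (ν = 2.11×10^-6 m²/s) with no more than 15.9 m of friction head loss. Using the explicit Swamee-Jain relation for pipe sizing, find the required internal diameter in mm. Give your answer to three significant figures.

Swamee-Jain (Type III): D = 0.66·[ε^1.25·(LQ²/(gh_f))^4.75 + ν·Q^9.4·(L/(gh_f))^5.2]^0.04
LQ²/(gh_f) = 1.369; L/(gh_f) = 10.45
Term 1 = ε^1.25·(…)^4.75 = 5.02×10^-5; Term 2 = ν·Q^9.4·(…)^5.2 = 2.99×10^-5
D = 0.66·(5.02×10^-5 + 2.99×10^-5)^0.04 = 0.4526 m = 453 mm
Check: V = 2.25 m/s, Re = 4.83×10^5, f = 0.01594, h_f = 14.8 m ≈ 15.9 m ✓

D ≈ 453 mm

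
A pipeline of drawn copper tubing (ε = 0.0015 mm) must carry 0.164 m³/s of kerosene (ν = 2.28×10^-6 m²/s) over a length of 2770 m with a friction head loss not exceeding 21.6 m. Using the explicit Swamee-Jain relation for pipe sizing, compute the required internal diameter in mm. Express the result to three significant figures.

Swamee-Jain (Type III): D = 0.66·[ε^1.25·(LQ²/(gh_f))^4.75 + ν·Q^9.4·(L/(gh_f))^5.2]^0.04
LQ²/(gh_f) = 0.3516; L/(gh_f) = 13.07
Term 1 = ε^1.25·(…)^4.75 = 3.66×10^-10; Term 2 = ν·Q^9.4·(…)^5.2 = 6.06×10^-8
D = 0.66·(3.66×10^-10 + 6.06×10^-8)^0.04 = 0.3396 m = 340 mm
Check: V = 1.81 m/s, Re = 2.70×10^5, f = 0.01471, h_f = 20.1 m ≈ 21.6 m ✓

D ≈ 340 mm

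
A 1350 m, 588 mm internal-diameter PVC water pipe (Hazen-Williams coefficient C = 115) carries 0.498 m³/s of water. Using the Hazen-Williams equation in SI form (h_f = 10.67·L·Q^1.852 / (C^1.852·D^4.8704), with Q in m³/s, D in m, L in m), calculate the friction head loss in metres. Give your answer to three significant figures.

h_f = 10.67·1350·0.498^1.852 / (115^1.852·0.588^4.8704) = 8.027 m

h_f ≈ 8.03 m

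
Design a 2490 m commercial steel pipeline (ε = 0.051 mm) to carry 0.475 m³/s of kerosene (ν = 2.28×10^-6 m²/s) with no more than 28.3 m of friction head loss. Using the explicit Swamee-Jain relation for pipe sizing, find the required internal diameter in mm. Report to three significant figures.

D ≈ 478 mm

Swamee-Jain (Type III): D = 0.66·[ε^1.25·(LQ²/(gh_f))^4.75 + ν·Q^9.4·(L/(gh_f))^5.2]^0.04
LQ²/(gh_f) = 2.024; L/(gh_f) = 8.969
Term 1 = ε^1.25·(…)^4.75 = 1.23×10^-4; Term 2 = ν·Q^9.4·(…)^5.2 = 1.88×10^-4
D = 0.66·(1.23×10^-4 + 1.88×10^-4)^0.04 = 0.4778 m = 478 mm
Check: V = 2.65 m/s, Re = 5.55×10^5, f = 0.01438, h_f = 26.8 m ≈ 28.3 m ✓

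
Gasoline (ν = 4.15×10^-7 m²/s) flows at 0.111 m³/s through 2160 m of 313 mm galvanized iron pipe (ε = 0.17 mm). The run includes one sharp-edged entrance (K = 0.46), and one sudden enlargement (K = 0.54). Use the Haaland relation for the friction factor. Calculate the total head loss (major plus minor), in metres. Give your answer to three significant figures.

H_L ≈ 12.9 m

V = 4Q/(πD²) = 1.443 m/s; V²/2g = 0.1061 m
Re = 1.09×10^6, ε/D = 5.43×10^-4 → f = 0.01743 (Haaland)
Major: h_f = f(L/D)·V²/2g = 0.01743·6901·0.1061 = 12.76 m
Minor: ΣK = 1.00; h_m = ΣK·V²/2g = 0.1061 m
Total H_L = 12.76 + 0.1061 = 12.86 m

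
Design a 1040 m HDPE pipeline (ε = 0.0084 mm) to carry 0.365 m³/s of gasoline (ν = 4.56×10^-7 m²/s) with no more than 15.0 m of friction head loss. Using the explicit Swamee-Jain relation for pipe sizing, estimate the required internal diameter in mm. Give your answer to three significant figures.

D ≈ 383 mm

Swamee-Jain (Type III): D = 0.66·[ε^1.25·(LQ²/(gh_f))^4.75 + ν·Q^9.4·(L/(gh_f))^5.2]^0.04
LQ²/(gh_f) = 0.9416; L/(gh_f) = 7.068
Term 1 = ε^1.25·(…)^4.75 = 3.40×10^-7; Term 2 = ν·Q^9.4·(…)^5.2 = 9.14×10^-7
D = 0.66·(3.40×10^-7 + 9.14×10^-7)^0.04 = 0.3832 m = 383 mm
Check: V = 3.16 m/s, Re = 2.66×10^6, f = 0.01079, h_f = 14.9 m ≈ 15.0 m ✓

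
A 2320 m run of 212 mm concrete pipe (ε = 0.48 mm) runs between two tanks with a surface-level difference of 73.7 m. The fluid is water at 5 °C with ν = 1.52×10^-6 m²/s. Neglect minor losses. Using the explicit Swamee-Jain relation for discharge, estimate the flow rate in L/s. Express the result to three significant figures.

Swamee-Jain (Type II): Q = -0.965·√(gD⁵h_f/L)·ln[ε/(3.7D) + √(3.17ν²L/(gD³h_f))]
√(gD⁵h_f/L) = √(9.81·0.212⁵·73.7/2320) = 0.01155
ε/(3.7D) = 6.12×10^-4; √(3.17ν²L/(gD³h_f)) = 4.97×10^-5
Q = -0.965·0.01155·ln(6.616×10^-4) = 0.08161 m³/s
Check: V = 2.31 m/s, Re = 3.22×10^5, f = 0.02487, h_f = 74.1 m ≈ 73.7 m ✓

Q ≈ 81.6 L/s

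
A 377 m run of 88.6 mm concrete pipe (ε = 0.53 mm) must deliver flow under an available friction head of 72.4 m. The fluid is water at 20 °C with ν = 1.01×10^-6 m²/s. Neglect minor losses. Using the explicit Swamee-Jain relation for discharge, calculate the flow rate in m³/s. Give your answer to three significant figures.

Swamee-Jain (Type II): Q = -0.965·√(gD⁵h_f/L)·ln[ε/(3.7D) + √(3.17ν²L/(gD³h_f))]
√(gD⁵h_f/L) = √(9.81·0.0886⁵·72.4/377) = 0.003207
ε/(3.7D) = 0.00162; √(3.17ν²L/(gD³h_f)) = 4.97×10^-5
Q = -0.965·0.003207·ln(0.001666) = 0.01980 m³/s
Check: V = 3.21 m/s, Re = 2.82×10^5, f = 0.03252, h_f = 72.7 m ≈ 72.4 m ✓

Q ≈ 0.0198 m³/s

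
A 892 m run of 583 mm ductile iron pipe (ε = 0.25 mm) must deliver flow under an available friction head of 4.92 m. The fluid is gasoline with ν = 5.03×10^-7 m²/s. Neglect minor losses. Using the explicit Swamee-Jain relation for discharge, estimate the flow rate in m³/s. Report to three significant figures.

Swamee-Jain (Type II): Q = -0.965·√(gD⁵h_f/L)·ln[ε/(3.7D) + √(3.17ν²L/(gD³h_f))]
√(gD⁵h_f/L) = √(9.81·0.583⁵·4.92/892) = 0.06037
ε/(3.7D) = 1.16×10^-4; √(3.17ν²L/(gD³h_f)) = 8.65×10^-6
Q = -0.965·0.06037·ln(1.245×10^-4) = 0.5238 m³/s
Check: V = 1.96 m/s, Re = 2.27×10^6, f = 0.01646, h_f = 4.94 m ≈ 4.92 m ✓

Q ≈ 0.524 m³/s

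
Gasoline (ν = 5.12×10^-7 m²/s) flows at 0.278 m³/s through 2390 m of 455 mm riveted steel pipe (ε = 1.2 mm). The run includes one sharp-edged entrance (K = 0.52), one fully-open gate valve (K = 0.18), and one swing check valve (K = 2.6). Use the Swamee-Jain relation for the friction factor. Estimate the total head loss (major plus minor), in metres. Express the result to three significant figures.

V = 4Q/(πD²) = 1.710 m/s; V²/2g = 0.1490 m
Re = 1.52×10^6, ε/D = 0.00264 → f = 0.02540 (Swamee-Jain)
Major: h_f = f(L/D)·V²/2g = 0.02540·5253·0.1490 = 19.87 m
Minor: ΣK = 3.30; h_m = ΣK·V²/2g = 0.4917 m
Total H_L = 19.87 + 0.4917 = 20.37 m

H_L ≈ 20.4 m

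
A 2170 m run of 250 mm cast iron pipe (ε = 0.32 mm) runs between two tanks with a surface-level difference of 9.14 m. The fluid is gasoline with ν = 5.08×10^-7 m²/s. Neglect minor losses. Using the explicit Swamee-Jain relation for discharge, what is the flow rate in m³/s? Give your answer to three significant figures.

Swamee-Jain (Type II): Q = -0.965·√(gD⁵h_f/L)·ln[ε/(3.7D) + √(3.17ν²L/(gD³h_f))]
√(gD⁵h_f/L) = √(9.81·0.250⁵·9.14/2170) = 0.006352
ε/(3.7D) = 3.46×10^-4; √(3.17ν²L/(gD³h_f)) = 3.56×10^-5
Q = -0.965·0.006352·ln(3.815×10^-4) = 0.04825 m³/s
Check: V = 0.983 m/s, Re = 4.84×10^5, f = 0.02151, h_f = 9.19 m ≈ 9.14 m ✓

Q ≈ 0.0483 m³/s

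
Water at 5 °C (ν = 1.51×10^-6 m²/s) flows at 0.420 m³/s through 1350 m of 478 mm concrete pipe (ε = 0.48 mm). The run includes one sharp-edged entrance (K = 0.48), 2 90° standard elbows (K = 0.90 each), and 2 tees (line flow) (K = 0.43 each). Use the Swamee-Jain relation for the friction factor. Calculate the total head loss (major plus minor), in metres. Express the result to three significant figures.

H_L ≈ 16.8 m

V = 4Q/(πD²) = 2.340 m/s; V²/2g = 0.2792 m
Re = 7.41×10^5, ε/D = 0.00100 → f = 0.02017 (Swamee-Jain)
Major: h_f = f(L/D)·V²/2g = 0.02017·2824·0.2792 = 15.90 m
Minor: ΣK = 3.14; h_m = ΣK·V²/2g = 0.8767 m
Total H_L = 15.90 + 0.8767 = 16.78 m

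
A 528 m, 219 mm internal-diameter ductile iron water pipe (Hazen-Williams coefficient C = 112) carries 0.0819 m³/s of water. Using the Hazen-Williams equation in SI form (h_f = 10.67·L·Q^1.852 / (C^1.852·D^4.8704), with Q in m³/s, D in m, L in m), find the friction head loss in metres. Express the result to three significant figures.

h_f = 10.67·528·0.0819^1.852 / (112^1.852·0.219^4.8704) = 14.30 m

h_f ≈ 14.3 m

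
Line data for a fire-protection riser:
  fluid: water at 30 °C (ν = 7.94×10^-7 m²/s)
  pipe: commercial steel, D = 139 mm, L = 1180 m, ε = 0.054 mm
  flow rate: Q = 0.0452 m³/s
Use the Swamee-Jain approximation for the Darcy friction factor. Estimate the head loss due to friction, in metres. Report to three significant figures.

h_f ≈ 65.2 m

V = 4Q/(πD²) = 4·0.0452/(π·0.139²) = 2.979 m/s
Re = VD/ν = 2.979·0.139/7.94×10^-7 = 5.21×10^5 → turbulent
ε/D = 0.054/139 = 3.88×10^-4
Swamee-Jain: f = 0.01699
h_f = f(L/D)V²/(2g) = 0.01699·(1180/0.139)·2.979²/(2·9.81) = 65.24 m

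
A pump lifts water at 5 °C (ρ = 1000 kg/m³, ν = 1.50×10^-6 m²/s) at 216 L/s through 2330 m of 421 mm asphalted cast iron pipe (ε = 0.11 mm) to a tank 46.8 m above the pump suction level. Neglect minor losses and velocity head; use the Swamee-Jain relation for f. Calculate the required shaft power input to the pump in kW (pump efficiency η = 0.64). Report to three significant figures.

V = 4Q/(πD²) = 1.552 m/s; Re = 4.36×10^5; ε/D = 2.61×10^-4; f = 0.01623
h_f = f(L/D)V²/2g = 11.02 m
Total head H = z + h_f = 46.8 + 11.02 = 57.82 m
P_hyd = ρgQH = 1000·9.81·0.216·57.82 = 122.5 kW
P_shaft = P_hyd/η = 122.5/0.64 = 191.4 kW

P_shaft ≈ 191 kW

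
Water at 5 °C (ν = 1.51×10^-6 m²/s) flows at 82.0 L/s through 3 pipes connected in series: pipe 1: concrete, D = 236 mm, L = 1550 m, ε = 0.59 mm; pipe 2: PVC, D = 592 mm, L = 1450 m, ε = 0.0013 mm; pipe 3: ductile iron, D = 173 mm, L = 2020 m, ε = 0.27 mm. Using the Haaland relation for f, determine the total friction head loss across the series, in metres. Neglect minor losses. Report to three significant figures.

H ≈ 193 m

Pipe 1: V = 1.875 m/s, Re = 2.93×10^5, ε/D = 0.00250, f = 0.02539, h_1 = f(L/D)V²/2g = 29.87 m
Pipe 2: V = 0.2979 m/s, Re = 1.17×10^5, ε/D = 2.20×10^-6, f = 0.01727, h_2 = f(L/D)V²/2g = 0.1913 m
Pipe 3: V = 3.488 m/s, Re = 4.00×10^5, ε/D = 0.00156, f = 0.02247, h_3 = f(L/D)V²/2g = 162.7 m
Series → Q common, losses add: H = Σh = 192.8 m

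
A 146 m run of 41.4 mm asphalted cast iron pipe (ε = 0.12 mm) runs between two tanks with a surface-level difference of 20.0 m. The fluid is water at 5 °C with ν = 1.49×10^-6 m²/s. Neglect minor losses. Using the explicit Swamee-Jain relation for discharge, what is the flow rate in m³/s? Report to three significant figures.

Q ≈ 0.00267 m³/s

Swamee-Jain (Type II): Q = -0.965·√(gD⁵h_f/L)·ln[ε/(3.7D) + √(3.17ν²L/(gD³h_f))]
√(gD⁵h_f/L) = √(9.81·0.0414⁵·20.0/146) = 4.043×10^-4
ε/(3.7D) = 7.83×10^-4; √(3.17ν²L/(gD³h_f)) = 2.72×10^-4
Q = -0.965·4.043×10^-4·ln(0.001055) = 0.002674 m³/s
Check: V = 1.99 m/s, Re = 5.52×10^4, f = 0.02851, h_f = 20.2 m ≈ 20.0 m ✓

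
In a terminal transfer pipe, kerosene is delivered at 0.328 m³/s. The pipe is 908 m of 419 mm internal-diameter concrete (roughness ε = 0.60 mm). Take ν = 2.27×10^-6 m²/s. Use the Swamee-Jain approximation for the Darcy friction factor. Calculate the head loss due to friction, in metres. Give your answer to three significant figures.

V = 4Q/(πD²) = 4·0.328/(π·0.419²) = 2.379 m/s
Re = VD/ν = 2.379·0.419/2.27×10^-6 = 4.39×10^5 → turbulent
ε/D = 0.60/419 = 0.00143
Swamee-Jain: f = 0.02212
h_f = f(L/D)V²/(2g) = 0.02212·(908/0.419)·2.379²/(2·9.81) = 13.83 m

h_f ≈ 13.8 m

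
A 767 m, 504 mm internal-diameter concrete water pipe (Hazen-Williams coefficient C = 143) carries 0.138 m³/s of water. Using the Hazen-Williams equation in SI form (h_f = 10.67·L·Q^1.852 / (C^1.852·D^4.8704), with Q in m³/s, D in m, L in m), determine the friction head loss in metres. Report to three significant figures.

h_f ≈ 0.599 m

h_f = 10.67·767·0.138^1.852 / (143^1.852·0.504^4.8704) = 0.5993 m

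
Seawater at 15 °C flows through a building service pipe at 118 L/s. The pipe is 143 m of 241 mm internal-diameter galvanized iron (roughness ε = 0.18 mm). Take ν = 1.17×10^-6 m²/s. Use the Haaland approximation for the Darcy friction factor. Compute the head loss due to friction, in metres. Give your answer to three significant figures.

h_f ≈ 3.84 m

V = 4Q/(πD²) = 4·0.118/(π·0.241²) = 2.587 m/s
Re = VD/ν = 2.587·0.241/1.17×10^-6 = 5.33×10^5 → turbulent
ε/D = 0.18/241 = 7.47×10^-4
Haaland: f = 0.01895
h_f = f(L/D)V²/(2g) = 0.01895·(143/0.241)·2.587²/(2·9.81) = 3.835 m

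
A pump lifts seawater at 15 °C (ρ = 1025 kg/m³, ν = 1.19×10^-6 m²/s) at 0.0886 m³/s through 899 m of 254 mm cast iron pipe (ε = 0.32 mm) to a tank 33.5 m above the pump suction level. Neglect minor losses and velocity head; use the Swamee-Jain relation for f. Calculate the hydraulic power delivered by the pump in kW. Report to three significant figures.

P_hyd ≈ 40.5 kW

V = 4Q/(πD²) = 1.749 m/s; Re = 3.73×10^5; ε/D = 0.00126; f = 0.02160
h_f = f(L/D)V²/2g = 11.91 m
Total head H = z + h_f = 33.5 + 11.91 = 45.41 m
P_hyd = ρgQH = 1025·9.81·0.0886·45.41 = 40.46 kW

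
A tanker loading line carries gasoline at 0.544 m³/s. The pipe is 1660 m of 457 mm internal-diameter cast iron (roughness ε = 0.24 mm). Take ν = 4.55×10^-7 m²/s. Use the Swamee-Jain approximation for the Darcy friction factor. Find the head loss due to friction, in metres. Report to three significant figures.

V = 4Q/(πD²) = 4·0.544/(π·0.457²) = 3.316 m/s
Re = VD/ν = 3.316·0.457/4.55×10^-7 = 3.33×10^6 → turbulent
ε/D = 0.24/457 = 5.25×10^-4
Swamee-Jain: f = 0.01709
h_f = f(L/D)V²/(2g) = 0.01709·(1660/0.457)·3.316²/(2·9.81) = 34.80 m

h_f ≈ 34.8 m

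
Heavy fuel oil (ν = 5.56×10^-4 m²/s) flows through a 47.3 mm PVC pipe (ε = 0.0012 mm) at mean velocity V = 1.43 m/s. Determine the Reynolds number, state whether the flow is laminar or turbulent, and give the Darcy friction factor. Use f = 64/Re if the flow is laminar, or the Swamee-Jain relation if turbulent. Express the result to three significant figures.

Re ≈ 122; laminar; f = 64/Re ≈ 0.526

Re = VD/ν = 1.430·0.0473/5.56×10^-4 = 122
Re < 2300 → laminar → f = 64/Re = 0.5261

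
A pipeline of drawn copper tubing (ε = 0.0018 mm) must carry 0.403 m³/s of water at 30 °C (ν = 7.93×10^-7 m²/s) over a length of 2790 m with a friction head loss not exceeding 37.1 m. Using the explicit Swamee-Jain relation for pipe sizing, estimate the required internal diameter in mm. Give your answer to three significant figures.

D ≈ 409 mm

Swamee-Jain (Type III): D = 0.66·[ε^1.25·(LQ²/(gh_f))^4.75 + ν·Q^9.4·(L/(gh_f))^5.2]^0.04
LQ²/(gh_f) = 1.245; L/(gh_f) = 7.666
Term 1 = ε^1.25·(…)^4.75 = 1.87×10^-7; Term 2 = ν·Q^9.4·(…)^5.2 = 6.15×10^-6
D = 0.66·(1.87×10^-7 + 6.15×10^-6)^0.04 = 0.4089 m = 409 mm
Check: V = 3.07 m/s, Re = 1.58×10^6, f = 0.01091, h_f = 35.7 m ≈ 37.1 m ✓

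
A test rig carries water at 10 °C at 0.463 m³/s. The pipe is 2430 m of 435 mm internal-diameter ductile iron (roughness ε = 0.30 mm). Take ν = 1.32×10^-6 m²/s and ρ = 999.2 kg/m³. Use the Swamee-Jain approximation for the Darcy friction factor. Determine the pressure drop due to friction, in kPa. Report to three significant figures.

V = 4Q/(πD²) = 4·0.463/(π·0.435²) = 3.115 m/s
Re = VD/ν = 3.115·0.435/1.32×10^-6 = 1.03×10^6 → turbulent
ε/D = 0.30/435 = 6.90×10^-4
Swamee-Jain: f = 0.01846
h_f = f(L/D)V²/(2g) = 0.01846·(2430/0.435)·3.115²/(2·9.81) = 51.00 m
Δp = ρg·h_f = 999.2·9.81·51.00 = 499.9 kPa

Δp ≈ 500 kPa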